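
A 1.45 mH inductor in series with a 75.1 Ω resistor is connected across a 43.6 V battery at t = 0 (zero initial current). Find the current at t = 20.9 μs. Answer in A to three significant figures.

I ≈ 0.384 A

τ = L/R = 1.450×10^-3/75.1 = 1.931×10^-5 s; final current I_∞ = ε/R = 43.6/75.1 = 0.5806 A.
I(t) = I_∞(1 − e^(−t/τ)) with t/τ = 1.082.
I = (0.5806)(1 − e^(−1.082)) = 0.3839 A.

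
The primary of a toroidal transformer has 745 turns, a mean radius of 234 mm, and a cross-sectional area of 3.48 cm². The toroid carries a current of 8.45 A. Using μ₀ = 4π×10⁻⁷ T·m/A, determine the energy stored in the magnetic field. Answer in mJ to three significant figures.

U ≈ 5.89 mJ

L = μ₀N²A/(2πR) = (4π×10⁻⁷)(745)²(3.480×10^-4)/(2π×0.234) = 1.651×10^-4 H.
U = ½LI² = ½(1.651×10^-4)(8.45)² = 5.894×10^-3 J.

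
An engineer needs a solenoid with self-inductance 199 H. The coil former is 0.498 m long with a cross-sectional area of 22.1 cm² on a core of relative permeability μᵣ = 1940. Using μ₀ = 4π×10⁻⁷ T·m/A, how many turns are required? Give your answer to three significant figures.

A = 22.1 cm² = 2.210×10^-3 m².
From L = μ₀μᵣN²A/ℓ, N = √(Lℓ / (μ₀μᵣA)).
N = √[(199)(0.498) / ((4π×10⁻⁷)(1940)×2.210×10^-3)] = √(1.839×10^7) ≈ 4288.8.

N ≈ 4290 turns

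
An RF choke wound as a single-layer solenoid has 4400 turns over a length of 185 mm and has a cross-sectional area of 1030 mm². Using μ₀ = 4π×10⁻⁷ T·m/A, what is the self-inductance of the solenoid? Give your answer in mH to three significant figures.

A = 1030 mm² = 1.030×10^-3 m².
For a long solenoid, L = μ₀N²A/ℓ.
L = (4π×10⁻⁷)(4400)²(1.030×10^-3)/(0.185 m) = 0.13545 H.

L ≈ 135 mH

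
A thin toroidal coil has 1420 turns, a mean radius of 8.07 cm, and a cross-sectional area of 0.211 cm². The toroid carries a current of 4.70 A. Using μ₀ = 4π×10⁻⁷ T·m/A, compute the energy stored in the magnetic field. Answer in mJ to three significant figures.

U ≈ 1.16 mJ

L = μ₀N²A/(2πR) = (4π×10⁻⁷)(1420)²(2.110×10^-5)/(2π×8.070×10^-2) = 1.054×10^-4 H.
U = ½LI² = ½(1.054×10^-4)(4.70)² = 1.1646×10^-3 J.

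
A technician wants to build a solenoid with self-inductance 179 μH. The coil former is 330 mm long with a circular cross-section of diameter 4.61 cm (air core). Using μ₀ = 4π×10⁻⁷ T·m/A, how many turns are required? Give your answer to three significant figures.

A = π(d/2)² = π(2.305×10^-2 m)² = 1.669×10^-3 m².
From L = μ₀N²A/ℓ, N = √(Lℓ / (μ₀A)).
N = √[(1.790×10^-4)(0.33) / ((4π×10⁻⁷)×1.669×10^-3)] = √(2.816×10^4) ≈ 167.8.

N ≈ 168 turns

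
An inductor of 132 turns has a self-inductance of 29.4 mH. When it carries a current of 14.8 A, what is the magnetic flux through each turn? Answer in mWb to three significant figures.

From L = NΦ_B/I, the flux per turn is Φ_B = LI/N.
Φ_B = (2.940×10^-2 H)(14.8 A)/132 = 3.296×10^-3 Wb.

Φ_B ≈ 3.30 mWb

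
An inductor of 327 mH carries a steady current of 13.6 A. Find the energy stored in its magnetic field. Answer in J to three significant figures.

Stored magnetic energy: U = ½LI².
U = ½(0.327 H)(13.6 A)² = 30.24 J.

U ≈ 30.2 J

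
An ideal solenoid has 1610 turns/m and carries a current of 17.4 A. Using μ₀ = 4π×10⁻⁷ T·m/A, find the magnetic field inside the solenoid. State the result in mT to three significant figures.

Inside a long solenoid, B = μ₀nI.
B = (4π×10⁻⁷)(1.610×10^3 m⁻¹)(17.4 A) = 3.520×10^-2 T.

B ≈ 35.2 mT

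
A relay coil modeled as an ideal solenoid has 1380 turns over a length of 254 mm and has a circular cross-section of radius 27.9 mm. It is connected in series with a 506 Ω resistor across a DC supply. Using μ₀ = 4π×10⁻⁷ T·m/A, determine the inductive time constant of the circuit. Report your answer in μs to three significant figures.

A = πr² = π(2.790×10^-2 m)² = 2.445×10^-3 m².
L = μ₀N²A/ℓ = (4π×10⁻⁷)(1380)²(2.445×10^-3)/(0.254) = 2.304×10^-2 H.
τ = L/R = (2.304×10^-2)/(506) = 4.553×10^-5 s.

τ ≈ 45.5 μs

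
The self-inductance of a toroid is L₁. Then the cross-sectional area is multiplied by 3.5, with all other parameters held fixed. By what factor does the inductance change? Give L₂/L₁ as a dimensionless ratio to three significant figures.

L₂/L₁ = 3.50

For a toroid, L ∝ μᵣN²A/R.
L₂/L₁ = (3.5) = 3.50.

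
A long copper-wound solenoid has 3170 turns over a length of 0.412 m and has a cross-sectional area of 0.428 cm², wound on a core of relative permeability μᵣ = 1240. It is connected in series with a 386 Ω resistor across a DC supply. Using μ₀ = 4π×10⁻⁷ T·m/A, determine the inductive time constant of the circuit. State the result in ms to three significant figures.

τ ≈ 4.21 ms

A = 0.428 cm² = 4.280×10^-5 m².
L = μ₀μᵣN²A/ℓ = (4π×10⁻⁷)(1240)(3170)²(4.280×10^-5)/(0.412) = 1.627 H.
τ = L/R = (1.627)/(386) = 4.214×10^-3 s.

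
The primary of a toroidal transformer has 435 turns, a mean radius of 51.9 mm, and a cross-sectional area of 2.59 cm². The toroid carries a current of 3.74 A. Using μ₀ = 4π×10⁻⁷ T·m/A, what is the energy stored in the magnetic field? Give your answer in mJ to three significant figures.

L = μ₀N²A/(2πR) = (4π×10⁻⁷)(435)²(2.590×10^-4)/(2π×5.190×10^-2) = 1.889×10^-4 H.
U = ½LI² = ½(1.889×10^-4)(3.74)² = 1.321×10^-3 J.

U ≈ 1.32 mJ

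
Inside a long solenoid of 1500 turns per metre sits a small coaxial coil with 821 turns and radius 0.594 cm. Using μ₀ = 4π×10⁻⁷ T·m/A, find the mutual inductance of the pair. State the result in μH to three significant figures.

The outer solenoid produces a uniform field B₁ = μ₀n₁I₁ across the inner coil,
so the flux linkage is N₂Φ = N₂B₁A₂ = μ₀n₁N₂A₂·I₁, giving M = μ₀n₁N₂A₂.
A₂ = πr² = π(5.940×10^-3 m)² = 1.108×10^-4 m².
M = (4π×10⁻⁷)(1500)(821)(1.108×10^-4) = 1.715×10^-4 H.

M ≈ 172 μH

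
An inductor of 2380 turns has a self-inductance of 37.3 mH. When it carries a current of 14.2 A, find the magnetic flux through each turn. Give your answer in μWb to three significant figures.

From L = NΦ_B/I, the flux per turn is Φ_B = LI/N.
Φ_B = (3.730×10^-2 H)(14.2 A)/2380 = 2.225×10^-4 Wb.

Φ_B ≈ 223 μWb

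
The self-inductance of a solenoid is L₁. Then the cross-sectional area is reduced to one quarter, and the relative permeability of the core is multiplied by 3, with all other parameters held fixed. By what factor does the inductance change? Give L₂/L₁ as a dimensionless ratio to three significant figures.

L₂/L₁ = 0.750

For a solenoid, L ∝ μᵣN²A/ℓ.
L₂/L₁ = (0.25) × (3) = 0.750.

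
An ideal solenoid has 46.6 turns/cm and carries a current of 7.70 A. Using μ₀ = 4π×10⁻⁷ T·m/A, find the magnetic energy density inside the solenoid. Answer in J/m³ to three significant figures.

B = μ₀nI = (4π×10⁻⁷)(4.660×10^3)(7.70) = 4.509×10^-2 T.
u = B²/(2μ₀) = (4.509×10^-2)²/(2×4π×10⁻⁷) = 809 J/m³.

u ≈ 809 J/m³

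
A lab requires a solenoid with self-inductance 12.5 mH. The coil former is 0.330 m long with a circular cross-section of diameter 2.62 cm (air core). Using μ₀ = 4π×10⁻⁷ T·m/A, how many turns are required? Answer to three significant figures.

A = π(d/2)² = π(1.310×10^-2 m)² = 5.391×10^-4 m².
From L = μ₀N²A/ℓ, N = √(Lℓ / (μ₀A)).
N = √[(1.250×10^-2)(0.33) / ((4π×10⁻⁷)×5.391×10^-4)] = √(6.089×10^6) ≈ 2467.5.

N ≈ 2470 turns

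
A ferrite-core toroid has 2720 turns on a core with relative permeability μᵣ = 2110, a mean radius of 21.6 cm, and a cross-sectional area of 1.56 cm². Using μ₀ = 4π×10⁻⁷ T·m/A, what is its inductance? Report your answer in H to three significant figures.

For a thin toroid, L = μ₀μᵣN²A/(2πR).
L = (4π×10⁻⁷)(2110)(2720)²(1.560×10^-4) / (2π×0.216 m) = 2.2549 H.

L ≈ 2.25 H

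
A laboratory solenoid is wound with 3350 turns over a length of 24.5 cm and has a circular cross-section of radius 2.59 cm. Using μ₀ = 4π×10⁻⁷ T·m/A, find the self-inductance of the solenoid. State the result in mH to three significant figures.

A = πr² = π(2.590×10^-2 m)² = 2.107×10^-3 m².
For a long solenoid, L = μ₀N²A/ℓ.
L = (4π×10⁻⁷)(3350)²(2.107×10^-3)/(0.245 m) = 0.1213 H.

L ≈ 121 mH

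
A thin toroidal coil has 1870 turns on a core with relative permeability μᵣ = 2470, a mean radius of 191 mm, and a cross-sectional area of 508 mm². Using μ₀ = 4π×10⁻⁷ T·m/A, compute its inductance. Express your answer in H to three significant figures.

L ≈ 4.59 H

For a thin toroid, L = μ₀μᵣN²A/(2πR).
L = (4π×10⁻⁷)(2470)(1870)²(5.080×10^-4) / (2π×0.191 m) = 4.5945 H.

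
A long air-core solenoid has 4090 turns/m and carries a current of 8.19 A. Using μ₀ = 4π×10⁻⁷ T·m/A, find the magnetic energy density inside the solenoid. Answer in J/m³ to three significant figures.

u ≈ 705 J/m³

B = μ₀nI = (4π×10⁻⁷)(4.090×10^3)(8.19) = 4.209×10^-2 T.
u = B²/(2μ₀) = (4.209×10^-2)²/(2×4π×10⁻⁷) = 705 J/m³.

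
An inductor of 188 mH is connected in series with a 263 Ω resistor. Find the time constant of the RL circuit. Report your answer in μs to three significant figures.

τ = L/R = (0.188 H)/(263 Ω) = 7.148×10^-4 s.

τ ≈ 715 μs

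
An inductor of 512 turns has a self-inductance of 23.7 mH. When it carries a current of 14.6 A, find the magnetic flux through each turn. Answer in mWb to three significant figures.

From L = NΦ_B/I, the flux per turn is Φ_B = LI/N.
Φ_B = (2.370×10^-2 H)(14.6 A)/512 = 6.758×10^-4 Wb.

Φ_B ≈ 0.676 mWb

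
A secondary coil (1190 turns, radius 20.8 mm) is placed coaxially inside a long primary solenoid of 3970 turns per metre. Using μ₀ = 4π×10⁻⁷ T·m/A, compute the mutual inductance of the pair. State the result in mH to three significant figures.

M ≈ 8.07 mH

The outer solenoid produces a uniform field B₁ = μ₀n₁I₁ across the inner coil,
so the flux linkage is N₂Φ = N₂B₁A₂ = μ₀n₁N₂A₂·I₁, giving M = μ₀n₁N₂A₂.
A₂ = πr² = π(2.080×10^-2 m)² = 1.359×10^-3 m².
M = (4π×10⁻⁷)(3970)(1190)(1.359×10^-3) = 8.069×10^-3 H.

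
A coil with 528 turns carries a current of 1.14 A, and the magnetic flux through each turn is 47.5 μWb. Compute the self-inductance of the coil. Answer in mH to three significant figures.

L ≈ 22.0 mH

Self-inductance is defined by L = NΦ_B/I (flux linkage over current).
L = (528)(4.750×10^-5 Wb)/(1.14 A) = 2.200×10^-2 H.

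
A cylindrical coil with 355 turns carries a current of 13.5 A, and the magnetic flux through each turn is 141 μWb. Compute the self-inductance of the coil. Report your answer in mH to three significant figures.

Self-inductance is defined by L = NΦ_B/I (flux linkage over current).
L = (355)(1.410×10^-4 Wb)/(13.5 A) = 3.708×10^-3 H.

L ≈ 3.71 mH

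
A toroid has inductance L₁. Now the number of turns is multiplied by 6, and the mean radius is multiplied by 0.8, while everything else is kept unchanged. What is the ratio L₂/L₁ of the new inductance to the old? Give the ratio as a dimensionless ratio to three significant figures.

For a toroid, L ∝ μᵣN²A/R.
L₂/L₁ = (6)^2 × (0.8)^-1 = 45.0.

L₂/L₁ = 45.0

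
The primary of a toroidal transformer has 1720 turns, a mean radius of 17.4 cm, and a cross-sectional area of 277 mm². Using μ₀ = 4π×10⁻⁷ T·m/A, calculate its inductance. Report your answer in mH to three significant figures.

L ≈ 0.942 mH

For a thin toroid, L = μ₀N²A/(2πR).
L = (4π×10⁻⁷)(1720)²(2.770×10^-4) / (2π×0.174 m) = 9.419×10^-4 H.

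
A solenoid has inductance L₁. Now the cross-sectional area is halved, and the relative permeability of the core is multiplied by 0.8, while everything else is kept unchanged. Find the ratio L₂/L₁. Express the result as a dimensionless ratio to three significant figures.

L₂/L₁ = 0.400

For a solenoid, L ∝ μᵣN²A/ℓ.
L₂/L₁ = (0.5) × (0.8) = 0.400.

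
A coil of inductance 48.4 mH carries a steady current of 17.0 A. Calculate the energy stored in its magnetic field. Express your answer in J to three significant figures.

Stored magnetic energy: U = ½LI².
U = ½(4.840×10^-2 H)(17.0 A)² = 6.994 J.

U ≈ 6.99 J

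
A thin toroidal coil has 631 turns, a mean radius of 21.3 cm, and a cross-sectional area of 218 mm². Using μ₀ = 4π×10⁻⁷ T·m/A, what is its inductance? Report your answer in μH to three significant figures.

For a thin toroid, L = μ₀N²A/(2πR).
L = (4π×10⁻⁷)(631)²(2.180×10^-4) / (2π×0.213 m) = 8.150×10^-5 H.

L ≈ 81.5 μH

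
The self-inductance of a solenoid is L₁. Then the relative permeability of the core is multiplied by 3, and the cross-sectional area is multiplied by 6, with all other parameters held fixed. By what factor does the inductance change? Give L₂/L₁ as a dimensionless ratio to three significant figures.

For a solenoid, L ∝ μᵣN²A/ℓ.
L₂/L₁ = (3) × (6) = 18.0.

L₂/L₁ = 18.0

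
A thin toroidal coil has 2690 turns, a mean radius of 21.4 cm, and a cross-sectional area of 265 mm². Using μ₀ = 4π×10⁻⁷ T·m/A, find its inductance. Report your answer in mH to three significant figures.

For a thin toroid, L = μ₀N²A/(2πR).
L = (4π×10⁻⁷)(2690)²(2.650×10^-4) / (2π×0.214 m) = 1.792×10^-3 H.

L ≈ 1.79 mH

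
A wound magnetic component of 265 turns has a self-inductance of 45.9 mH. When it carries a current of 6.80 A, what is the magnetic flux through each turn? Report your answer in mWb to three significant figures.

From L = NΦ_B/I, the flux per turn is Φ_B = LI/N.
Φ_B = (4.590×10^-2 H)(6.80 A)/265 = 1.178×10^-3 Wb.

Φ_B ≈ 1.18 mWb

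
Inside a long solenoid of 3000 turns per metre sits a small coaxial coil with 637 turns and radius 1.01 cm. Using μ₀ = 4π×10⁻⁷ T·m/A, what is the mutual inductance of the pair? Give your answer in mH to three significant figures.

The outer solenoid produces a uniform field B₁ = μ₀n₁I₁ across the inner coil,
so the flux linkage is N₂Φ = N₂B₁A₂ = μ₀n₁N₂A₂·I₁, giving M = μ₀n₁N₂A₂.
A₂ = πr² = π(1.010×10^-2 m)² = 3.2047×10^-4 m².
M = (4π×10⁻⁷)(3000)(637)(3.2047×10^-4) = 7.696×10^-4 H.

M ≈ 0.770 mH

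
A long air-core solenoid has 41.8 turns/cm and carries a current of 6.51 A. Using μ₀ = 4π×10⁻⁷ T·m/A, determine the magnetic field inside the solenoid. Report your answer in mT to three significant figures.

Inside a long solenoid, B = μ₀nI.
B = (4π×10⁻⁷)(4.180×10^3 m⁻¹)(6.51 A) = 3.420×10^-2 T.

B ≈ 34.2 mT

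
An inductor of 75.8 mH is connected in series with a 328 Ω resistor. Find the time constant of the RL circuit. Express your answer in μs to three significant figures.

τ = L/R = (7.580×10^-2 H)/(328 Ω) = 2.311×10^-4 s.

τ ≈ 231 μs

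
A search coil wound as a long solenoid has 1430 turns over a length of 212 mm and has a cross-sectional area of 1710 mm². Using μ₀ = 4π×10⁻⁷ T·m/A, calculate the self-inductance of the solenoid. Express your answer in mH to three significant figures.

L ≈ 20.7 mH

A = 1710 mm² = 1.710×10^-3 m².
For a long solenoid, L = μ₀N²A/ℓ.
L = (4π×10⁻⁷)(1430)²(1.710×10^-3)/(0.212 m) = 2.073×10^-2 H.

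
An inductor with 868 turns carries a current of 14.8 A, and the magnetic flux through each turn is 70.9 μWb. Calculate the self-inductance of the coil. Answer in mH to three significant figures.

L ≈ 4.16 mH

Self-inductance is defined by L = NΦ_B/I (flux linkage over current).
L = (868)(7.090×10^-5 Wb)/(14.8 A) = 4.158×10^-3 H.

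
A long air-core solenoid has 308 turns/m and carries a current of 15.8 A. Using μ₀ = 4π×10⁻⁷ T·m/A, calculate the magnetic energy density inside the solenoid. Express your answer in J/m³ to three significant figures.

u ≈ 14.9 J/m³

B = μ₀nI = (4π×10⁻⁷)(308)(15.8) = 6.115×10^-3 T.
u = B²/(2μ₀) = (6.115×10^-3)²/(2×4π×10⁻⁷) = 14.88 J/m³.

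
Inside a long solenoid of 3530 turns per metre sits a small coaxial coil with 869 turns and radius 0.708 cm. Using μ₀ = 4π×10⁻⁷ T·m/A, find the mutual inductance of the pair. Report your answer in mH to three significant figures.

The outer solenoid produces a uniform field B₁ = μ₀n₁I₁ across the inner coil,
so the flux linkage is N₂Φ = N₂B₁A₂ = μ₀n₁N₂A₂·I₁, giving M = μ₀n₁N₂A₂.
A₂ = πr² = π(7.080×10^-3 m)² = 1.5748×10^-4 m².
M = (4π×10⁻⁷)(3530)(869)(1.5748×10^-4) = 6.070×10^-4 H.

M ≈ 0.607 mH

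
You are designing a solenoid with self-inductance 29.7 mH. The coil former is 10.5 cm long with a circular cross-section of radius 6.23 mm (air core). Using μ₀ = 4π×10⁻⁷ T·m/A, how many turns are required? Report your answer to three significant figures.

N ≈ 4510 turns

A = πr² = π(6.230×10^-3 m)² = 1.219×10^-4 m².
From L = μ₀N²A/ℓ, N = √(Lℓ / (μ₀A)).
N = √[(2.970×10^-2)(0.105) / ((4π×10⁻⁷)×1.219×10^-4)] = √(2.035×10^7) ≈ 4511.3.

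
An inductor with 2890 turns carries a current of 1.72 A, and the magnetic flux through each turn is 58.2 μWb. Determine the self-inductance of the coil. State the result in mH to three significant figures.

L ≈ 97.8 mH

Self-inductance is defined by L = NΦ_B/I (flux linkage over current).
L = (2890)(5.820×10^-5 Wb)/(1.72 A) = 9.779×10^-2 H.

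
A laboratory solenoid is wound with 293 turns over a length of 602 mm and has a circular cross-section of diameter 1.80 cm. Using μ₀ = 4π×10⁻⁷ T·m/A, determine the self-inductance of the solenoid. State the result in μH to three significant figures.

A = π(d/2)² = π(9.000×10^-3 m)² = 2.5447×10^-4 m².
For a long solenoid, L = μ₀N²A/ℓ.
L = (4π×10⁻⁷)(293)²(2.5447×10^-4)/(0.602 m) = 4.560×10^-5 H.

L ≈ 45.6 μH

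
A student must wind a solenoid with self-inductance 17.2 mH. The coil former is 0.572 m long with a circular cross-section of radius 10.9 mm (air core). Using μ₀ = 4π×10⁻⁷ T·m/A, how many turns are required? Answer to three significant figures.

N ≈ 4580 turns

A = πr² = π(1.090×10^-2 m)² = 3.733×10^-4 m².
From L = μ₀N²A/ℓ, N = √(Lℓ / (μ₀A)).
N = √[(1.720×10^-2)(0.572) / ((4π×10⁻⁷)×3.733×10^-4)] = √(2.098×10^7) ≈ 4579.9.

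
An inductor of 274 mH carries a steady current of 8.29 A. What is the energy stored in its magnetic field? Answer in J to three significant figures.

U ≈ 9.42 J

Stored magnetic energy: U = ½LI².
U = ½(0.274 H)(8.29 A)² = 9.415 J.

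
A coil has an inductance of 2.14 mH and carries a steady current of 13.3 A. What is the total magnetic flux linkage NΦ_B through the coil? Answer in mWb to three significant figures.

NΦ_B ≈ 28.5 mWb

From L = NΦ_B/I, the flux linkage is NΦ_B = LI.
NΦ_B = (2.140×10^-3 H)(13.3 A) = 2.846×10^-2 Wb.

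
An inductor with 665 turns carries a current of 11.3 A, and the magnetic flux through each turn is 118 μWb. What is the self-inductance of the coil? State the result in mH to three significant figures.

L ≈ 6.94 mH

Self-inductance is defined by L = NΦ_B/I (flux linkage over current).
L = (665)(1.180×10^-4 Wb)/(11.3 A) = 6.944×10^-3 H.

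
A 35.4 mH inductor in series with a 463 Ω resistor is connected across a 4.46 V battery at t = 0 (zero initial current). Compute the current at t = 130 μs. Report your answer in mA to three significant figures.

τ = L/R = 3.540×10^-2/463 = 7.646×10^-5 s; final current I_∞ = ε/R = 4.46/463 = 9.633×10^-3 A.
I(t) = I_∞(1 − e^(−t/τ)) with t/τ = 1.700.
I = (9.633×10^-3)(1 − e^(−1.700)) = 7.874×10^-3 A.

I ≈ 7.87 mA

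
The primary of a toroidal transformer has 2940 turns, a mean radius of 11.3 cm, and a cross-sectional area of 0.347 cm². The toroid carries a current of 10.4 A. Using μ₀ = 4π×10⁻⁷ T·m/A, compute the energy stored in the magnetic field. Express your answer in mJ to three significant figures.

L = μ₀N²A/(2πR) = (4π×10⁻⁷)(2940)²(3.470×10^-5)/(2π×0.113) = 5.309×10^-4 H.
U = ½LI² = ½(5.309×10^-4)(10.4)² = 2.871×10^-2 J.

U ≈ 28.7 mJ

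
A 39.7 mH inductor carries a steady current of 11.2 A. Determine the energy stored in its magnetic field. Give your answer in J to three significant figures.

Stored magnetic energy: U = ½LI².
U = ½(3.970×10^-2 H)(11.2 A)² = 2.49 J.

U ≈ 2.49 J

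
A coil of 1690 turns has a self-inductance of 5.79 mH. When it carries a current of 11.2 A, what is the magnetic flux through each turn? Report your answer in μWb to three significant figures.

From L = NΦ_B/I, the flux per turn is Φ_B = LI/N.
Φ_B = (5.790×10^-3 H)(11.2 A)/1690 = 3.837×10^-5 Wb.

Φ_B ≈ 38.4 μWb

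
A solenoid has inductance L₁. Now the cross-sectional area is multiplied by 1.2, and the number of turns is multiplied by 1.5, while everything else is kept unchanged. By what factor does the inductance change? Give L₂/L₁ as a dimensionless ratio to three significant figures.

L₂/L₁ = 2.70

For a solenoid, L ∝ μᵣN²A/ℓ.
L₂/L₁ = (1.2) × (1.5)^2 = 2.70.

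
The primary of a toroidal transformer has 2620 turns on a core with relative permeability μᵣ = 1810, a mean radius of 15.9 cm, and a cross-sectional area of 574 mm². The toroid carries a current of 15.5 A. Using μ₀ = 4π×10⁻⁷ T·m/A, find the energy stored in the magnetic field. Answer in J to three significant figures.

U ≈ 1080 J

L = μ₀μᵣN²A/(2πR) = (4π×10⁻⁷)(1810)(2620)²(5.740×10^-4)/(2π×0.159) = 8.971 H.
U = ½LI² = ½(8.971)(15.5)² = 1.078×10^3 J.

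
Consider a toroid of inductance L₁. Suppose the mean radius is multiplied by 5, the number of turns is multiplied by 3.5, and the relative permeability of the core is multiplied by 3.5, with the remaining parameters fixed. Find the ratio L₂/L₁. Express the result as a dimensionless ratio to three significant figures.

For a toroid, L ∝ μᵣN²A/R.
L₂/L₁ = (5)^-1 × (3.5)^2 × (3.5) = 8.58.

L₂/L₁ = 8.58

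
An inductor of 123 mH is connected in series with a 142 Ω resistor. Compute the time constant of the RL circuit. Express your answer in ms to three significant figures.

τ = L/R = (0.123 H)/(142 Ω) = 8.662×10^-4 s.

τ ≈ 0.866 ms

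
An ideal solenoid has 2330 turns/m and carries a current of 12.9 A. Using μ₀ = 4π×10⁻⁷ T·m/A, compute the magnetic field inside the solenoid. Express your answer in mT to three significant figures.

B ≈ 37.8 mT

Inside a long solenoid, B = μ₀nI.
B = (4π×10⁻⁷)(2.330×10^3 m⁻¹)(12.9 A) = 3.777×10^-2 T.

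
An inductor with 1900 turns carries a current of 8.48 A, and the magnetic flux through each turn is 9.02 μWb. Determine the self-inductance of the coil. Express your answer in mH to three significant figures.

Self-inductance is defined by L = NΦ_B/I (flux linkage over current).
L = (1900)(9.020×10^-6 Wb)/(8.48 A) = 2.021×10^-3 H.

L ≈ 2.02 mH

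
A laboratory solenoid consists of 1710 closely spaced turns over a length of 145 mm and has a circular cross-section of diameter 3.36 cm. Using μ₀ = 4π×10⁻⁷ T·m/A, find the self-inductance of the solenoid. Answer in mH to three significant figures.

A = π(d/2)² = π(1.680×10^-2 m)² = 8.867×10^-4 m².
For a long solenoid, L = μ₀N²A/ℓ.
L = (4π×10⁻⁷)(1710)²(8.867×10^-4)/(0.145 m) = 2.247×10^-2 H.

L ≈ 22.5 mH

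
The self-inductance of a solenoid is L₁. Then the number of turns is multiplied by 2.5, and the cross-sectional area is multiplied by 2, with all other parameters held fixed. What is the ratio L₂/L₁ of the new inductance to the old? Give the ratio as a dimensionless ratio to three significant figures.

L₂/L₁ = 12.5

For a solenoid, L ∝ μᵣN²A/ℓ.
L₂/L₁ = (2.5)^2 × (2) = 12.5.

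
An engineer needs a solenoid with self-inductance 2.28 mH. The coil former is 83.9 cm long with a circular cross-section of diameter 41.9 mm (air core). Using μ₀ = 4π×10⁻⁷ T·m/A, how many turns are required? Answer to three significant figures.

N ≈ 1050 turns

A = π(d/2)² = π(2.095×10^-2 m)² = 1.379×10^-3 m².
From L = μ₀N²A/ℓ, N = √(Lℓ / (μ₀A)).
N = √[(2.280×10^-3)(0.839) / ((4π×10⁻⁷)×1.379×10^-3)] = √(1.104×10^6) ≈ 1050.7.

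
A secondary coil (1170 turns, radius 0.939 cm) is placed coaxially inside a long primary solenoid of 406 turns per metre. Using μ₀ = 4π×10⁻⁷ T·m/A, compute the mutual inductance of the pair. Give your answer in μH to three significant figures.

The outer solenoid produces a uniform field B₁ = μ₀n₁I₁ across the inner coil,
so the flux linkage is N₂Φ = N₂B₁A₂ = μ₀n₁N₂A₂·I₁, giving M = μ₀n₁N₂A₂.
A₂ = πr² = π(9.390×10^-3 m)² = 2.770×10^-4 m².
M = (4π×10⁻⁷)(406)(1170)(2.770×10^-4) = 1.653×10^-4 H.

M ≈ 165 μH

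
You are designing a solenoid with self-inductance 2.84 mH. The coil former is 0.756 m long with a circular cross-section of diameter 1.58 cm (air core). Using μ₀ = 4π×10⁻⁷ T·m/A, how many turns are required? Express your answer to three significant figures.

A = π(d/2)² = π(7.900×10^-3 m)² = 1.961×10^-4 m².
From L = μ₀N²A/ℓ, N = √(Lℓ / (μ₀A)).
N = √[(2.840×10^-3)(0.756) / ((4π×10⁻⁷)×1.961×10^-4)] = √(8.714×10^6) ≈ 2952.0.

N ≈ 2950 turns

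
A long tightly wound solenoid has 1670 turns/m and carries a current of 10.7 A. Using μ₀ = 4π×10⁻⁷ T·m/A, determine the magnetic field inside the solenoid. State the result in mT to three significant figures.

B ≈ 22.5 mT

Inside a long solenoid, B = μ₀nI.
B = (4π×10⁻⁷)(1.670×10^3 m⁻¹)(10.7 A) = 2.245×10^-2 T.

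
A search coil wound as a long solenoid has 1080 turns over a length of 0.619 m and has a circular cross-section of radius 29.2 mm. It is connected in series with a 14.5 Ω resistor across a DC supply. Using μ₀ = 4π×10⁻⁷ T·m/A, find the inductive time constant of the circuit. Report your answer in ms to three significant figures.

A = πr² = π(2.920×10^-2 m)² = 2.679×10^-3 m².
L = μ₀N²A/ℓ = (4π×10⁻⁷)(1080)²(2.679×10^-3)/(0.619) = 6.343×10^-3 H.
τ = L/R = (6.343×10^-3)/(14.5) = 4.374×10^-4 s.

τ ≈ 0.437 ms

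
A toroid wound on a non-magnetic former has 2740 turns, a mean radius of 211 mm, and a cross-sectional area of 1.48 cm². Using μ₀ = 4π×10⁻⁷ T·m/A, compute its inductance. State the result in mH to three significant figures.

For a thin toroid, L = μ₀N²A/(2πR).
L = (4π×10⁻⁷)(2740)²(1.480×10^-4) / (2π×0.211 m) = 1.053×10^-3 H.

L ≈ 1.05 mH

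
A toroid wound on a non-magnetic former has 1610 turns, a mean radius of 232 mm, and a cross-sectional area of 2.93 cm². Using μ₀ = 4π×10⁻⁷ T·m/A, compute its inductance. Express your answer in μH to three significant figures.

For a thin toroid, L = μ₀N²A/(2πR).
L = (4π×10⁻⁷)(1610)²(2.930×10^-4) / (2π×0.232 m) = 6.547×10^-4 H.

L ≈ 655 μH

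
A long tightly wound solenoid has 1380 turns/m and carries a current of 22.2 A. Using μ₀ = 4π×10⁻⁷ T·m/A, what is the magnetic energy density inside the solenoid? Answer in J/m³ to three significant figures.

B = μ₀nI = (4π×10⁻⁷)(1.380×10^3)(22.2) = 3.850×10^-2 T.
u = B²/(2μ₀) = (3.850×10^-2)²/(2×4π×10⁻⁷) = 589.7 J/m³.

u ≈ 590 J/m³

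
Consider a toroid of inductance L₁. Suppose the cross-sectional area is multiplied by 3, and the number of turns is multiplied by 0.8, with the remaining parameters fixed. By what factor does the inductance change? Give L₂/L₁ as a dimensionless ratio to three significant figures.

L₂/L₁ = 1.92

For a toroid, L ∝ μᵣN²A/R.
L₂/L₁ = (3) × (0.8)^2 = 1.92.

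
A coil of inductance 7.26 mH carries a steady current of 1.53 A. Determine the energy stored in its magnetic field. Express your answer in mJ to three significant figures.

Stored magnetic energy: U = ½LI².
U = ½(7.260×10^-3 H)(1.53 A)² = 8.497×10^-3 J.

U ≈ 8.50 mJ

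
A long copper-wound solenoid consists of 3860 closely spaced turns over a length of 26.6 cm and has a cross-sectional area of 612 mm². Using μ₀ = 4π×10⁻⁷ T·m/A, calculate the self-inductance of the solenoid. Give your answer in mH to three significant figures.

L ≈ 43.1 mH

A = 612 mm² = 6.120×10^-4 m².
For a long solenoid, L = μ₀N²A/ℓ.
L = (4π×10⁻⁷)(3860)²(6.120×10^-4)/(0.266 m) = 4.308×10^-2 H.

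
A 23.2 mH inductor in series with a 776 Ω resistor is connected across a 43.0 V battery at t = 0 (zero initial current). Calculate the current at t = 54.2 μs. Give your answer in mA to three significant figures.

τ = L/R = 2.320×10^-2/776 = 2.990×10^-5 s; final current I_∞ = ε/R = 43.0/776 = 5.541×10^-2 A.
I(t) = I_∞(1 − e^(−t/τ)) with t/τ = 1.813.
I = (5.541×10^-2)(1 − e^(−1.813)) = 4.637×10^-2 A.

I ≈ 46.4 mA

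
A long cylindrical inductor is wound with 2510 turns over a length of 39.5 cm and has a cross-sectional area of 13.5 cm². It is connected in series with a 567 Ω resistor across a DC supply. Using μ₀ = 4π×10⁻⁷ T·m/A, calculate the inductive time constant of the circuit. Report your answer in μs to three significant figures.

τ ≈ 47.7 μs

A = 13.5 cm² = 1.350×10^-3 m².
L = μ₀N²A/ℓ = (4π×10⁻⁷)(2510)²(1.350×10^-3)/(0.395) = 2.706×10^-2 H.
τ = L/R = (2.706×10^-2)/(567) = 4.772×10^-5 s.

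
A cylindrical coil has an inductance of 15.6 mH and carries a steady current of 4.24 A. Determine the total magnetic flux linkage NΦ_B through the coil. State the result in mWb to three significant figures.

NΦ_B ≈ 66.1 mWb

From L = NΦ_B/I, the flux linkage is NΦ_B = LI.
NΦ_B = (1.560×10^-2 H)(4.24 A) = 6.614×10^-2 Wb.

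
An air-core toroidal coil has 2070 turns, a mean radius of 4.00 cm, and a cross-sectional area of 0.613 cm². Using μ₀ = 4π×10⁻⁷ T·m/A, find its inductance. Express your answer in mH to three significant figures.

For a thin toroid, L = μ₀N²A/(2πR).
L = (4π×10⁻⁷)(2070)²(6.130×10^-5) / (2π×4.000×10^-2 m) = 1.313×10^-3 H.

L ≈ 1.31 mH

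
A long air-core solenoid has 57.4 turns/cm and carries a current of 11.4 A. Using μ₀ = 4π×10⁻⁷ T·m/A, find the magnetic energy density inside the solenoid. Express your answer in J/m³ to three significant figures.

B = μ₀nI = (4π×10⁻⁷)(5.740×10^3)(11.4) = 8.223×10^-2 T.
u = B²/(2μ₀) = (8.223×10^-2)²/(2×4π×10⁻⁷) = 2.690×10^3 J/m³.

u ≈ 2690 J/m³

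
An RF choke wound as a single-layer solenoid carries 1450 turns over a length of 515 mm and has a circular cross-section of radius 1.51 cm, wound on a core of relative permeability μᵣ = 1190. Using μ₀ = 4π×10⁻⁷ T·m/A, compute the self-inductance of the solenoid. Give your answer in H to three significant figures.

L ≈ 4.37 H

A = πr² = π(1.510×10^-2 m)² = 7.163×10^-4 m².
For a long solenoid, L = μ₀μᵣN²A/ℓ.
L = (4π×10⁻⁷)(1190)(1450)²(7.163×10^-4)/(0.515 m) = 4.373 H.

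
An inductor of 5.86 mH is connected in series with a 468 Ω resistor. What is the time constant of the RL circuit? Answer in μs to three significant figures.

τ ≈ 12.5 μs

τ = L/R = (5.860×10^-3 H)/(468 Ω) = 1.252×10^-5 s.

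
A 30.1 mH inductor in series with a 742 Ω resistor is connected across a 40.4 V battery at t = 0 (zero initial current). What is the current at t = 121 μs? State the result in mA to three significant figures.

τ = L/R = 3.010×10^-2/742 = 4.057×10^-5 s; final current I_∞ = ε/R = 40.4/742 = 5.4447×10^-2 A.
I(t) = I_∞(1 − e^(−t/τ)) with t/τ = 2.983.
I = (5.4447×10^-2)(1 − e^(−2.983)) = 5.169×10^-2 A.

I ≈ 51.7 mA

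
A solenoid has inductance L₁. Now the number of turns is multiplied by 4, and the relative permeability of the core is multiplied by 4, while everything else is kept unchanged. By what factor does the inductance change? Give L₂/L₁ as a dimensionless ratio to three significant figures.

L₂/L₁ = 64.0

For a solenoid, L ∝ μᵣN²A/ℓ.
L₂/L₁ = (4)^2 × (4) = 64.0.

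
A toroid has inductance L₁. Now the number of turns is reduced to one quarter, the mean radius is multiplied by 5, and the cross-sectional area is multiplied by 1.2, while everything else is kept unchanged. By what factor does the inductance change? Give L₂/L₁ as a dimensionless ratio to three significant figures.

L₂/L₁ = 0.0150

For a toroid, L ∝ μᵣN²A/R.
L₂/L₁ = (0.25)^2 × (5)^-1 × (1.2) = 0.0150.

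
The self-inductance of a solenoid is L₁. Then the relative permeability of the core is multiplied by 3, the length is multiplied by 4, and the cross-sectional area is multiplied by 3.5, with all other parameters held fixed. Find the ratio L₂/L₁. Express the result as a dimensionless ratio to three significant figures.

L₂/L₁ = 2.63

For a solenoid, L ∝ μᵣN²A/ℓ.
L₂/L₁ = (3) × (4)^-1 × (3.5) = 2.63.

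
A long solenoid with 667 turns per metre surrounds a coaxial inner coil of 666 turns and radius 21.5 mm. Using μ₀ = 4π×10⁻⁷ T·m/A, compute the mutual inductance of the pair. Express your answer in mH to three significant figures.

M ≈ 0.811 mH

The outer solenoid produces a uniform field B₁ = μ₀n₁I₁ across the inner coil,
so the flux linkage is N₂Φ = N₂B₁A₂ = μ₀n₁N₂A₂·I₁, giving M = μ₀n₁N₂A₂.
A₂ = πr² = π(2.150×10^-2 m)² = 1.452×10^-3 m².
M = (4π×10⁻⁷)(667)(666)(1.452×10^-3) = 8.107×10^-4 H.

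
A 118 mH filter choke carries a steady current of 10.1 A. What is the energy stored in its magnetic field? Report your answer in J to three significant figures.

U ≈ 6.02 J

Stored magnetic energy: U = ½LI².
U = ½(0.118 H)(10.1 A)² = 6.019 J.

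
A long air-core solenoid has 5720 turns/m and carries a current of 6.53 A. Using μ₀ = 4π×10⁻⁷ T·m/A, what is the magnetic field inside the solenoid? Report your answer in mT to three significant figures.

Inside a long solenoid, B = μ₀nI.
B = (4π×10⁻⁷)(5.720×10^3 m⁻¹)(6.53 A) = 4.694×10^-2 T.

B ≈ 46.9 mT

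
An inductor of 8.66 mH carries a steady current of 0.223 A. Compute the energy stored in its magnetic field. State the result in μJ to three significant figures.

U ≈ 215 μJ

Stored magnetic energy: U = ½LI².
U = ½(8.660×10^-3 H)(0.223 A)² = 2.153×10^-4 J.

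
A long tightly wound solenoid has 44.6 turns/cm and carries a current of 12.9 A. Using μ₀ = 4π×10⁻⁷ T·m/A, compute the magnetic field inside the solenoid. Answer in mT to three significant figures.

B ≈ 72.3 mT

Inside a long solenoid, B = μ₀nI.
B = (4π×10⁻⁷)(4.460×10^3 m⁻¹)(12.9 A) = 7.230×10^-2 T.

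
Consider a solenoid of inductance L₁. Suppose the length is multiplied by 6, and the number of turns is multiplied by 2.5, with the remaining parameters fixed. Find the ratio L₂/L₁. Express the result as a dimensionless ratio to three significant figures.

L₂/L₁ = 1.04

For a solenoid, L ∝ μᵣN²A/ℓ.
L₂/L₁ = (6)^-1 × (2.5)^2 = 1.04.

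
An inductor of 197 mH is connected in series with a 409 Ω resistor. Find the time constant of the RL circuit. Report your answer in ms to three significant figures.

τ = L/R = (0.197 H)/(409 Ω) = 4.817×10^-4 s.

τ ≈ 0.482 ms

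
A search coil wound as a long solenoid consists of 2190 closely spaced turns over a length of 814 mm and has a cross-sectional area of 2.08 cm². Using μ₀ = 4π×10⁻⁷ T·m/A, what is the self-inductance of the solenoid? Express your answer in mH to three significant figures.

L ≈ 1.54 mH

A = 2.08 cm² = 2.080×10^-4 m².
For a long solenoid, L = μ₀N²A/ℓ.
L = (4π×10⁻⁷)(2190)²(2.080×10^-4)/(0.814 m) = 1.540×10^-3 H.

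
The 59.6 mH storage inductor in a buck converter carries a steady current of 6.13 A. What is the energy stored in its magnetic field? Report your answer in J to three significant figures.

U ≈ 1.12 J

Stored magnetic energy: U = ½LI².
U = ½(5.960×10^-2 H)(6.13 A)² = 1.12 J.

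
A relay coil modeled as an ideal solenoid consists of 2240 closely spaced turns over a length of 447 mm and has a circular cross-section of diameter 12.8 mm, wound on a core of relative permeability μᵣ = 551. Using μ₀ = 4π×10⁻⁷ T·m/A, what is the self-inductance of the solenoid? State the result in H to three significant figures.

L ≈ 1.00 H

A = π(d/2)² = π(6.400×10^-3 m)² = 1.287×10^-4 m².
For a long solenoid, L = μ₀μᵣN²A/ℓ.
L = (4π×10⁻⁷)(551)(2240)²(1.287×10^-4)/(0.447 m) = 1 H.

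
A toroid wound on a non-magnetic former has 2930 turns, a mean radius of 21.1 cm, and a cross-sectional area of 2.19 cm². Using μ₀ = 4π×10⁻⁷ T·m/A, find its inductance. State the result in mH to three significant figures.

For a thin toroid, L = μ₀N²A/(2πR).
L = (4π×10⁻⁷)(2930)²(2.190×10^-4) / (2π×0.211 m) = 1.782×10^-3 H.

L ≈ 1.78 mH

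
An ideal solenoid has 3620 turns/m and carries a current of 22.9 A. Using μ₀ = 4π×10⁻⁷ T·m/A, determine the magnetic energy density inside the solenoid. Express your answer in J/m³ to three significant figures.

u ≈ 4320 J/m³

B = μ₀nI = (4π×10⁻⁷)(3.620×10^3)(22.9) = 0.1042 T.
u = B²/(2μ₀) = (0.1042)²/(2×4π×10⁻⁷) = 4.318×10^3 J/m³.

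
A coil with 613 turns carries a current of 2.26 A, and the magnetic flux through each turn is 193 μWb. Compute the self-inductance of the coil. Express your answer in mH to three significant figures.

L ≈ 52.3 mH

Self-inductance is defined by L = NΦ_B/I (flux linkage over current).
L = (613)(1.930×10^-4 Wb)/(2.26 A) = 5.2349×10^-2 H.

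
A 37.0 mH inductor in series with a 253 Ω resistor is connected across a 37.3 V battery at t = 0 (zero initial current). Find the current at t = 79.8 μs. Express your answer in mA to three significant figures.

τ = L/R = 3.700×10^-2/253 = 1.462×10^-4 s; final current I_∞ = ε/R = 37.3/253 = 0.1474 A.
I(t) = I_∞(1 − e^(−t/τ)) with t/τ = 0.546.
I = (0.1474)(1 − e^(−0.546)) = 6.200×10^-2 A.

I ≈ 62.0 mA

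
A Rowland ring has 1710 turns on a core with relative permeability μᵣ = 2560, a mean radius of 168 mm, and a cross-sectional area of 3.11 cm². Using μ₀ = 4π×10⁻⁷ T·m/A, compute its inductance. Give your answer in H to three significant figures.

L ≈ 2.77 H

For a thin toroid, L = μ₀μᵣN²A/(2πR).
L = (4π×10⁻⁷)(2560)(1710)²(3.110×10^-4) / (2π×0.168 m) = 2.771 H.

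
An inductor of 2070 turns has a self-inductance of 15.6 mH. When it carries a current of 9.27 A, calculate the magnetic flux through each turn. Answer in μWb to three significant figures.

Φ_B ≈ 69.9 μWb

From L = NΦ_B/I, the flux per turn is Φ_B = LI/N.
Φ_B = (1.560×10^-2 H)(9.27 A)/2070 = 6.986×10^-5 Wb.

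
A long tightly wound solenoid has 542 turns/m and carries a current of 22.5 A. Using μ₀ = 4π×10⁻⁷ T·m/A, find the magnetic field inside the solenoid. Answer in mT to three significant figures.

Inside a long solenoid, B = μ₀nI.
B = (4π×10⁻⁷)(542 m⁻¹)(22.5 A) = 1.532×10^-2 T.

B ≈ 15.3 mT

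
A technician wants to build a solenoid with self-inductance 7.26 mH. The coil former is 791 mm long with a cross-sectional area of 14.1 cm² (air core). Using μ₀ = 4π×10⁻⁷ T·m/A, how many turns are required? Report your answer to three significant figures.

A = 14.1 cm² = 1.410×10^-3 m².
From L = μ₀N²A/ℓ, N = √(Lℓ / (μ₀A)).
N = √[(7.260×10^-3)(0.791) / ((4π×10⁻⁷)×1.410×10^-3)] = √(3.241×10^6) ≈ 1800.3.

N ≈ 1800 turns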